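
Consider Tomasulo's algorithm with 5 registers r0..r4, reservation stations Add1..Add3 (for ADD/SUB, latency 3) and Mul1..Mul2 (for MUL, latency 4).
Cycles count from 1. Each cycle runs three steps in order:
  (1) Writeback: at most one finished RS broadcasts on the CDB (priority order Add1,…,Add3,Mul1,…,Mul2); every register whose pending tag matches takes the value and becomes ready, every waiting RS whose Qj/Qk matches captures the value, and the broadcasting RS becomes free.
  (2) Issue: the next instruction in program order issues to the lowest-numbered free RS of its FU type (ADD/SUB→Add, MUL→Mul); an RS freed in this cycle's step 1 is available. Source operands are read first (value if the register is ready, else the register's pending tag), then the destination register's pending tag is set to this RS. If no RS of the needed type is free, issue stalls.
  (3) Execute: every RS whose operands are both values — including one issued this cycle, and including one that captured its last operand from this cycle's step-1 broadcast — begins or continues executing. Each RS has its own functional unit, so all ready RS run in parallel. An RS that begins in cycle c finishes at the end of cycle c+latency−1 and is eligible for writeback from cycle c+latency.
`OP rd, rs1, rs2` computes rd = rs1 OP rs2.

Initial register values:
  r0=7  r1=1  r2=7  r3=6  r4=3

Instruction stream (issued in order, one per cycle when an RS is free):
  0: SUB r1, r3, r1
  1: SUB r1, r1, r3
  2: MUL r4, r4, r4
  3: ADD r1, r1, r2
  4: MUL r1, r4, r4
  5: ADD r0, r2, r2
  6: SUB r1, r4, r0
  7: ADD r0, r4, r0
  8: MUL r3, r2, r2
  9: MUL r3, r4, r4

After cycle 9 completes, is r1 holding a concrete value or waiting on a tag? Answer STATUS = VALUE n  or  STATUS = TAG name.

  c1: issue SUB r1<-Add1  regs: r0:7,r1:Add1,r2:7,r3:6,r4:3
  c2: issue SUB r1<-Add2  regs: r0:7,r1:Add2,r2:7,r3:6,r4:3
  c3: issue MUL r4<-Mul1  regs: r0:7,r1:Add2,r2:7,r3:6,r4:Mul1
  c4: CDB Add1=5; issue ADD r1<-Add1  regs: r0:7,r1:Add1,r2:7,r3:6,r4:Mul1
  c5: issue MUL r1<-Mul2  regs: r0:7,r1:Mul2,r2:7,r3:6,r4:Mul1
  c6: issue ADD r0<-Add3  regs: r0:Add3,r1:Mul2,r2:7,r3:6,r4:Mul1
  c7: CDB Add2=-1; issue SUB r1<-Add2  regs: r0:Add3,r1:Add2,r2:7,r3:6,r4:Mul1
  c8: CDB Mul1=9; stall  regs: r0:Add3,r1:Add2,r2:7,r3:6,r4:9
  c9: CDB Add3=14; issue ADD r0<-Add3  regs: r0:Add3,r1:Add2,r2:7,r3:6,r4:9

STATUS = TAG Add2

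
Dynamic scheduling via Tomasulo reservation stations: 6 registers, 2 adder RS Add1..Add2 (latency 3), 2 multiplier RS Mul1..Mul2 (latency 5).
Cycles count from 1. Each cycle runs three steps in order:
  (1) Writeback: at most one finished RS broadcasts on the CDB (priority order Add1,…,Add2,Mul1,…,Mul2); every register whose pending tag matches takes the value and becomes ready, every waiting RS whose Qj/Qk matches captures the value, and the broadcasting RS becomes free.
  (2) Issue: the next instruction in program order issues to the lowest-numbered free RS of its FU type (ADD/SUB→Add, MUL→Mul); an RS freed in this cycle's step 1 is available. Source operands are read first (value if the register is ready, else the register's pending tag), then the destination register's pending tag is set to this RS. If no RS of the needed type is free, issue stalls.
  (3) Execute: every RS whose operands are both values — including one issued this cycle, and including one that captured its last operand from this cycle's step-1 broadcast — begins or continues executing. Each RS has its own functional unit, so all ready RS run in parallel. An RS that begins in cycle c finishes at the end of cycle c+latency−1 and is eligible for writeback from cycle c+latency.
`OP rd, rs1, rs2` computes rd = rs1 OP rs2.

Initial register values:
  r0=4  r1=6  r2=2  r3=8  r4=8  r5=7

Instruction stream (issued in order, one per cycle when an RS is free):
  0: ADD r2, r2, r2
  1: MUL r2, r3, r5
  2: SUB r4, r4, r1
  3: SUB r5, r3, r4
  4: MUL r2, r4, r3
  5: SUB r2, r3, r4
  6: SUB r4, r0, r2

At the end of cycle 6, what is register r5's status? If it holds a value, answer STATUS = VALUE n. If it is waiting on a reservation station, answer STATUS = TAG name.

  c1: issue ADD r2<-Add1  regs: r0:4,r1:6,r2:Add1,r3:8,r4:8,r5:7
  c2: issue MUL r2<-Mul1  regs: r0:4,r1:6,r2:Mul1,r3:8,r4:8,r5:7
  c3: issue SUB r4<-Add2  regs: r0:4,r1:6,r2:Mul1,r3:8,r4:Add2,r5:7
  c4: CDB Add1=4; issue SUB r5<-Add1  regs: r0:4,r1:6,r2:Mul1,r3:8,r4:Add2,r5:Add1
  c5: issue MUL r2<-Mul2  regs: r0:4,r1:6,r2:Mul2,r3:8,r4:Add2,r5:Add1
  c6: CDB Add2=2; issue SUB r2<-Add2  regs: r0:4,r1:6,r2:Add2,r3:8,r4:2,r5:Add1

STATUS = TAG Add1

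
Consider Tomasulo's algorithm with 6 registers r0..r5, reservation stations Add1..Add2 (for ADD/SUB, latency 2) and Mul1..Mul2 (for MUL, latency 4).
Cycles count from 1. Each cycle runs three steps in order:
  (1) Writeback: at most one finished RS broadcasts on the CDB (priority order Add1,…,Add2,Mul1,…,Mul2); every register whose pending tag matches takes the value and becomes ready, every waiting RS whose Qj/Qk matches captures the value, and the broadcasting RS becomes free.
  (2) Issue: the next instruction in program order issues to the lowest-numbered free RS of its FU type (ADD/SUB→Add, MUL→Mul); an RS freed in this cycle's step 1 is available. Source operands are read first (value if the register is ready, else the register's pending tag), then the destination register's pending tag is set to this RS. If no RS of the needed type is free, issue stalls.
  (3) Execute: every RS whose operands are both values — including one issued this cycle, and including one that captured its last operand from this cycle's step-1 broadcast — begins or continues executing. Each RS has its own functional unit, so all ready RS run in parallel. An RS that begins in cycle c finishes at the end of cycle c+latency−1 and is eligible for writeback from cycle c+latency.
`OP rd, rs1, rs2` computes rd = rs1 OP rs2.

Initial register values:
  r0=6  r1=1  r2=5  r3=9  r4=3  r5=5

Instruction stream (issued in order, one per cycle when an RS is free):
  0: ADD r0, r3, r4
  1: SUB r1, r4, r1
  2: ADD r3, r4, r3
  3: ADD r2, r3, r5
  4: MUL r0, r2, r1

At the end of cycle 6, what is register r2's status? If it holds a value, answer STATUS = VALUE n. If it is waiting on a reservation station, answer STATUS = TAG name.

STATUS = TAG Add2

cycle 1: issue ADD r0<-Add1 // r0:Add1,r1:1,r2:5,r3:9,r4:3,r5:5
cycle 2: issue SUB r1<-Add2 // r0:Add1,r1:Add2,r2:5,r3:9,r4:3,r5:5
cycle 3: CDB Add1=12; issue ADD r3<-Add1 // r0:12,r1:Add2,r2:5,r3:Add1,r4:3,r5:5
cycle 4: CDB Add2=2; issue ADD r2<-Add2 // r0:12,r1:2,r2:Add2,r3:Add1,r4:3,r5:5
cycle 5: CDB Add1=12; issue MUL r0<-Mul1 // r0:Mul1,r1:2,r2:Add2,r3:12,r4:3,r5:5
cycle 6: - // r0:Mul1,r1:2,r2:Add2,r3:12,r4:3,r5:5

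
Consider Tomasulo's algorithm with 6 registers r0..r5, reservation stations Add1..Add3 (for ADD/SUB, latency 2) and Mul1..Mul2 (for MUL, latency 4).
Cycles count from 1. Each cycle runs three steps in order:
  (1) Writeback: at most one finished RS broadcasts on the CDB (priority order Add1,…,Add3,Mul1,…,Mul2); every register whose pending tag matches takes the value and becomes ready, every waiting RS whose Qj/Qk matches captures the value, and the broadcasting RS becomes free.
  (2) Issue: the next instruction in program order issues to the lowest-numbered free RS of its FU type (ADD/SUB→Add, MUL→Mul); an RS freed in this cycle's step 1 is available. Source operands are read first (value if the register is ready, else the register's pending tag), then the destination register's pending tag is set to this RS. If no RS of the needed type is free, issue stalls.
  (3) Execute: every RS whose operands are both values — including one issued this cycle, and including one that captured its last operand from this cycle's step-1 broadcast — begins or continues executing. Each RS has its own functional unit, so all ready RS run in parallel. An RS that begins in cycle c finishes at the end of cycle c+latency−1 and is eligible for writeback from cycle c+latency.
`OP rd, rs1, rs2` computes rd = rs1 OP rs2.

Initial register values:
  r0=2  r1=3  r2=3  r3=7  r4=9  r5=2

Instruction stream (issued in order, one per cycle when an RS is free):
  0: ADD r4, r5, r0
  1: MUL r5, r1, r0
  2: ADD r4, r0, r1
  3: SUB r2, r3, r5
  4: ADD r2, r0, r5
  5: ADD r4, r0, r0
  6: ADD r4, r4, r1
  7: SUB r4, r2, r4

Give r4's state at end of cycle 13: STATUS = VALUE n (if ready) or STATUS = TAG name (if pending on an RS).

  c1: issue ADD r4<-Add1  regs: r0:2,r1:3,r2:3,r3:7,r4:Add1,r5:2
  c2: issue MUL r5<-Mul1  regs: r0:2,r1:3,r2:3,r3:7,r4:Add1,r5:Mul1
  c3: CDB Add1=4; issue ADD r4<-Add1  regs: r0:2,r1:3,r2:3,r3:7,r4:Add1,r5:Mul1
  c4: issue SUB r2<-Add2  regs: r0:2,r1:3,r2:Add2,r3:7,r4:Add1,r5:Mul1
  c5: CDB Add1=5; issue ADD r2<-Add1  regs: r0:2,r1:3,r2:Add1,r3:7,r4:5,r5:Mul1
  c6: CDB Mul1=6; issue ADD r4<-Add3  regs: r0:2,r1:3,r2:Add1,r3:7,r4:Add3,r5:6
  c7: stall  regs: r0:2,r1:3,r2:Add1,r3:7,r4:Add3,r5:6
  c8: CDB Add1=8; issue ADD r4<-Add1  regs: r0:2,r1:3,r2:8,r3:7,r4:Add1,r5:6
  c9: CDB Add2=1; issue SUB r4<-Add2  regs: r0:2,r1:3,r2:8,r3:7,r4:Add2,r5:6
  c10: CDB Add3=4  regs: r0:2,r1:3,r2:8,r3:7,r4:Add2,r5:6
  c11: -  regs: r0:2,r1:3,r2:8,r3:7,r4:Add2,r5:6
  c12: CDB Add1=7  regs: r0:2,r1:3,r2:8,r3:7,r4:Add2,r5:6
  c13: -  regs: r0:2,r1:3,r2:8,r3:7,r4:Add2,r5:6

STATUS = TAG Add2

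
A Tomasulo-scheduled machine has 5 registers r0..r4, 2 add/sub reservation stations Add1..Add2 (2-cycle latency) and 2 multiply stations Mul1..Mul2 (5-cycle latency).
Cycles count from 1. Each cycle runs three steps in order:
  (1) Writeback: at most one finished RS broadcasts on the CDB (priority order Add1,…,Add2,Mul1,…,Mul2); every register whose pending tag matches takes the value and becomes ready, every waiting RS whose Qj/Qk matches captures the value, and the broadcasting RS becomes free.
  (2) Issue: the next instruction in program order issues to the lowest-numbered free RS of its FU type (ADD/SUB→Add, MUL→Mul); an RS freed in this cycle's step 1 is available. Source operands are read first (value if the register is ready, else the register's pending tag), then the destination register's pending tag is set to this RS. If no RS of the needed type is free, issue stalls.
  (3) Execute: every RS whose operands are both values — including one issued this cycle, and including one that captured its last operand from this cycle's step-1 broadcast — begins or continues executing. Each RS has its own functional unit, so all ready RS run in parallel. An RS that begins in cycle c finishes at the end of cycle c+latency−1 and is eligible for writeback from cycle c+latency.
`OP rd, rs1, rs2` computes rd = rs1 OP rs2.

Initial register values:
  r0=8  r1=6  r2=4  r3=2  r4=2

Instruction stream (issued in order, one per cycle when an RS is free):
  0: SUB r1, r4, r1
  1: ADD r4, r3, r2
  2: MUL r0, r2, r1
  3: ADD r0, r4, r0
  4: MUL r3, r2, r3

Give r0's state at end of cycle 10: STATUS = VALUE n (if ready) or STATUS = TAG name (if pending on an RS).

STATUS = VALUE -10

  c1: issue SUB r1<-Add1  regs: r0:8,r1:Add1,r2:4,r3:2,r4:2
  c2: issue ADD r4<-Add2  regs: r0:8,r1:Add1,r2:4,r3:2,r4:Add2
  c3: CDB Add1=-4; issue MUL r0<-Mul1  regs: r0:Mul1,r1:-4,r2:4,r3:2,r4:Add2
  c4: CDB Add2=6; issue ADD r0<-Add1  regs: r0:Add1,r1:-4,r2:4,r3:2,r4:6
  c5: issue MUL r3<-Mul2  regs: r0:Add1,r1:-4,r2:4,r3:Mul2,r4:6
  c6: -  regs: r0:Add1,r1:-4,r2:4,r3:Mul2,r4:6
  c7: -  regs: r0:Add1,r1:-4,r2:4,r3:Mul2,r4:6
  c8: CDB Mul1=-16  regs: r0:Add1,r1:-4,r2:4,r3:Mul2,r4:6
  c9: -  regs: r0:Add1,r1:-4,r2:4,r3:Mul2,r4:6
  c10: CDB Add1=-10  regs: r0:-10,r1:-4,r2:4,r3:Mul2,r4:6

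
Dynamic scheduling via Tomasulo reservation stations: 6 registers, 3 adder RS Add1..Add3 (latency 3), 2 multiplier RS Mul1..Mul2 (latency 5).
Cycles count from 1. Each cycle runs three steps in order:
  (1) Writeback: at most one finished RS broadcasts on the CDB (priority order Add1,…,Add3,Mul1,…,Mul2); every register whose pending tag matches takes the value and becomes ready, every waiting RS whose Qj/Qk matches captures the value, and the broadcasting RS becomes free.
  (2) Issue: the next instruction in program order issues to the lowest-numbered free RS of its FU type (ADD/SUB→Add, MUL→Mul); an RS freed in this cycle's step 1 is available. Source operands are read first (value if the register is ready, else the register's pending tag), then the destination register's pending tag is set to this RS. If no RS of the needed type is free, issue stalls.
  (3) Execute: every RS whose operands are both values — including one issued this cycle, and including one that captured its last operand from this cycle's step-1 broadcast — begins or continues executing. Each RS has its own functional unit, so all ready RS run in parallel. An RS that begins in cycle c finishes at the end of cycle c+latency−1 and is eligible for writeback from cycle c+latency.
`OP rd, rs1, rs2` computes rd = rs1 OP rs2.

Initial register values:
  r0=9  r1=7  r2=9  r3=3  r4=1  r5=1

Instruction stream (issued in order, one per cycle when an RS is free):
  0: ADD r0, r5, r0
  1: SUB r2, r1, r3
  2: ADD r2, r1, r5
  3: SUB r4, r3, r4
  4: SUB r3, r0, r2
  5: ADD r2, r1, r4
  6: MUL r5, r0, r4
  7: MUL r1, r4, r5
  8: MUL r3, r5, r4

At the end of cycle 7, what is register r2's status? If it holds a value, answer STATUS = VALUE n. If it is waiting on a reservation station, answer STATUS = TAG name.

STATUS = TAG Add3

c1: issue ADD r0<-Add1 | r0:Add1,r1:7,r2:9,r3:3,r4:1,r5:1
c2: issue SUB r2<-Add2 | r0:Add1,r1:7,r2:Add2,r3:3,r4:1,r5:1
c3: issue ADD r2<-Add3 | r0:Add1,r1:7,r2:Add3,r3:3,r4:1,r5:1
c4: CDB Add1=10; issue SUB r4<-Add1 | r0:10,r1:7,r2:Add3,r3:3,r4:Add1,r5:1
c5: CDB Add2=4; issue SUB r3<-Add2 | r0:10,r1:7,r2:Add3,r3:Add2,r4:Add1,r5:1
c6: CDB Add3=8; issue ADD r2<-Add3 | r0:10,r1:7,r2:Add3,r3:Add2,r4:Add1,r5:1
c7: CDB Add1=2; issue MUL r5<-Mul1 | r0:10,r1:7,r2:Add3,r3:Add2,r4:2,r5:Mul1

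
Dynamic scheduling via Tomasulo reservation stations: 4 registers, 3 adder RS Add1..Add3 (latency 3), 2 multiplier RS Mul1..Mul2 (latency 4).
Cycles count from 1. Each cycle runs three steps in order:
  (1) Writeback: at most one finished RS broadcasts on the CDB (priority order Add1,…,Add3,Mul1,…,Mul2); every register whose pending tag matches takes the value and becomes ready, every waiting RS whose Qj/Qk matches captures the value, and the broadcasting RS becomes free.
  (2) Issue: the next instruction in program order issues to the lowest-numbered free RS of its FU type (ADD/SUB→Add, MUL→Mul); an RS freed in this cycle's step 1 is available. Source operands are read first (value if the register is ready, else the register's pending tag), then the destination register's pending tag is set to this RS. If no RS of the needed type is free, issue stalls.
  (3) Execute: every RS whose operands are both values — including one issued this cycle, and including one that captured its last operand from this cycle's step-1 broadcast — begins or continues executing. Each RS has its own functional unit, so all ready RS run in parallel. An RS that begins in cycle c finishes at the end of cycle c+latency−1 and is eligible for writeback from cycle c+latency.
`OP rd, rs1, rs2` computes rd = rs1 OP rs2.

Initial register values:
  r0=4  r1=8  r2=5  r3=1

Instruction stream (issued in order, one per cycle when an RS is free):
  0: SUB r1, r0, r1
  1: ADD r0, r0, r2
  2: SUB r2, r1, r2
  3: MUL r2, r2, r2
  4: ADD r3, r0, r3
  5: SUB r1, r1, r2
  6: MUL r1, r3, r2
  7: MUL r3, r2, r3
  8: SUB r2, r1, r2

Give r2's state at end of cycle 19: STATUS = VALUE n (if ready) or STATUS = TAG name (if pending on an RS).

STATUS = VALUE 729

  c1: issue SUB r1<-Add1  regs: r0:4,r1:Add1,r2:5,r3:1
  c2: issue ADD r0<-Add2  regs: r0:Add2,r1:Add1,r2:5,r3:1
  c3: issue SUB r2<-Add3  regs: r0:Add2,r1:Add1,r2:Add3,r3:1
  c4: CDB Add1=-4; issue MUL r2<-Mul1  regs: r0:Add2,r1:-4,r2:Mul1,r3:1
  c5: CDB Add2=9; issue ADD r3<-Add1  regs: r0:9,r1:-4,r2:Mul1,r3:Add1
  c6: issue SUB r1<-Add2  regs: r0:9,r1:Add2,r2:Mul1,r3:Add1
  c7: CDB Add3=-9; issue MUL r1<-Mul2  regs: r0:9,r1:Mul2,r2:Mul1,r3:Add1
  c8: CDB Add1=10; stall  regs: r0:9,r1:Mul2,r2:Mul1,r3:10
  c9: stall  regs: r0:9,r1:Mul2,r2:Mul1,r3:10
  c10: stall  regs: r0:9,r1:Mul2,r2:Mul1,r3:10
  c11: CDB Mul1=81; issue MUL r3<-Mul1  regs: r0:9,r1:Mul2,r2:81,r3:Mul1
  c12: issue SUB r2<-Add1  regs: r0:9,r1:Mul2,r2:Add1,r3:Mul1
  c13: -  regs: r0:9,r1:Mul2,r2:Add1,r3:Mul1
  c14: CDB Add2=-85  regs: r0:9,r1:Mul2,r2:Add1,r3:Mul1
  c15: CDB Mul1=810  regs: r0:9,r1:Mul2,r2:Add1,r3:810
  c16: CDB Mul2=810  regs: r0:9,r1:810,r2:Add1,r3:810
  c17: -  regs: r0:9,r1:810,r2:Add1,r3:810
  c18: -  regs: r0:9,r1:810,r2:Add1,r3:810
  c19: CDB Add1=729  regs: r0:9,r1:810,r2:729,r3:810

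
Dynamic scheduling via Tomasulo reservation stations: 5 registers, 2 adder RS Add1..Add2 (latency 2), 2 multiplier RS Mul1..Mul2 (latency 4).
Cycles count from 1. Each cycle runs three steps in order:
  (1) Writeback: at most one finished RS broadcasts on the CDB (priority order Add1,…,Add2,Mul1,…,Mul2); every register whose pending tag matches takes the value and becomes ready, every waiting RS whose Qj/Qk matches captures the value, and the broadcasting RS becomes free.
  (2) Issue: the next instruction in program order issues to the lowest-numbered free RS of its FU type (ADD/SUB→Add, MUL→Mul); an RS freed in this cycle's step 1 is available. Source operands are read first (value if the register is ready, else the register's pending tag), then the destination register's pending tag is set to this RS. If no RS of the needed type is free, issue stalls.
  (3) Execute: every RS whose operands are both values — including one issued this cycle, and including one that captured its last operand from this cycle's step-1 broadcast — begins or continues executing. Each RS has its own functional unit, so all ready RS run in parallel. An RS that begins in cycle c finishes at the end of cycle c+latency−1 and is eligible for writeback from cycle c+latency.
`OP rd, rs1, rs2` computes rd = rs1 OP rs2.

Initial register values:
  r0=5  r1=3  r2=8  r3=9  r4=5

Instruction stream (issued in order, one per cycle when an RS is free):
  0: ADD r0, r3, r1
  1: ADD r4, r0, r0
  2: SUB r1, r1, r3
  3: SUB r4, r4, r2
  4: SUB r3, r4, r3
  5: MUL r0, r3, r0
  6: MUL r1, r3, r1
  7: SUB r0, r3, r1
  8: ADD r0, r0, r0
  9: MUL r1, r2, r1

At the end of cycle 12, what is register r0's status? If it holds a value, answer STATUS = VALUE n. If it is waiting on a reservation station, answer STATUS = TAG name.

c1: issue ADD r0<-Add1 | r0:Add1,r1:3,r2:8,r3:9,r4:5
c2: issue ADD r4<-Add2 | r0:Add1,r1:3,r2:8,r3:9,r4:Add2
c3: CDB Add1=12; issue SUB r1<-Add1 | r0:12,r1:Add1,r2:8,r3:9,r4:Add2
c4: stall | r0:12,r1:Add1,r2:8,r3:9,r4:Add2
c5: CDB Add1=-6; issue SUB r4<-Add1 | r0:12,r1:-6,r2:8,r3:9,r4:Add1
c6: CDB Add2=24; issue SUB r3<-Add2 | r0:12,r1:-6,r2:8,r3:Add2,r4:Add1
c7: issue MUL r0<-Mul1 | r0:Mul1,r1:-6,r2:8,r3:Add2,r4:Add1
c8: CDB Add1=16; issue MUL r1<-Mul2 | r0:Mul1,r1:Mul2,r2:8,r3:Add2,r4:16
c9: issue SUB r0<-Add1 | r0:Add1,r1:Mul2,r2:8,r3:Add2,r4:16
c10: CDB Add2=7; issue ADD r0<-Add2 | r0:Add2,r1:Mul2,r2:8,r3:7,r4:16
c11: stall | r0:Add2,r1:Mul2,r2:8,r3:7,r4:16
c12: stall | r0:Add2,r1:Mul2,r2:8,r3:7,r4:16

STATUS = TAG Add2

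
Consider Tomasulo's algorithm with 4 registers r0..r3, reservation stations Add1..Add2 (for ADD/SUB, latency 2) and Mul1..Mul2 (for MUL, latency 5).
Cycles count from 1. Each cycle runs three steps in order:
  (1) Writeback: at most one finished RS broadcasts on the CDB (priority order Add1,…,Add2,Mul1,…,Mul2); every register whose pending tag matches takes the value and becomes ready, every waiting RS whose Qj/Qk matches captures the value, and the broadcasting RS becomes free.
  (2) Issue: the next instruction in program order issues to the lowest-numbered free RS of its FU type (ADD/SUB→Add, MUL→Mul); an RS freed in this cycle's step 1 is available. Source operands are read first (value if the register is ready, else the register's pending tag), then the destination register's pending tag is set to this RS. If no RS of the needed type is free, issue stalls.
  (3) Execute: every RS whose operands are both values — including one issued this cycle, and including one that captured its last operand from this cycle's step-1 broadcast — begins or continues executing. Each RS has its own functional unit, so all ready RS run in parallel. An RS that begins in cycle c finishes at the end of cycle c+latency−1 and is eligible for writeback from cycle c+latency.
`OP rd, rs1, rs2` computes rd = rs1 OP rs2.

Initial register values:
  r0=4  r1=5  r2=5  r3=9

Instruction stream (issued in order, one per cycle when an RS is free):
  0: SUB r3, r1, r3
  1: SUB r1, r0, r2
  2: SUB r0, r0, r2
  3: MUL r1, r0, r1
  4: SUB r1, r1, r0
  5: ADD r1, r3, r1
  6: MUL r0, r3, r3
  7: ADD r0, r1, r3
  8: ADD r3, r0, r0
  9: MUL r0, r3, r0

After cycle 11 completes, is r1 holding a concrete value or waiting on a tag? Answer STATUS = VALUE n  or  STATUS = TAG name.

STATUS = TAG Add2

c1: issue SUB r3<-Add1 | r0:4,r1:5,r2:5,r3:Add1
c2: issue SUB r1<-Add2 | r0:4,r1:Add2,r2:5,r3:Add1
c3: CDB Add1=-4; issue SUB r0<-Add1 | r0:Add1,r1:Add2,r2:5,r3:-4
c4: CDB Add2=-1; issue MUL r1<-Mul1 | r0:Add1,r1:Mul1,r2:5,r3:-4
c5: CDB Add1=-1; issue SUB r1<-Add1 | r0:-1,r1:Add1,r2:5,r3:-4
c6: issue ADD r1<-Add2 | r0:-1,r1:Add2,r2:5,r3:-4
c7: issue MUL r0<-Mul2 | r0:Mul2,r1:Add2,r2:5,r3:-4
c8: stall | r0:Mul2,r1:Add2,r2:5,r3:-4
c9: stall | r0:Mul2,r1:Add2,r2:5,r3:-4
c10: CDB Mul1=1; stall | r0:Mul2,r1:Add2,r2:5,r3:-4
c11: stall | r0:Mul2,r1:Add2,r2:5,r3:-4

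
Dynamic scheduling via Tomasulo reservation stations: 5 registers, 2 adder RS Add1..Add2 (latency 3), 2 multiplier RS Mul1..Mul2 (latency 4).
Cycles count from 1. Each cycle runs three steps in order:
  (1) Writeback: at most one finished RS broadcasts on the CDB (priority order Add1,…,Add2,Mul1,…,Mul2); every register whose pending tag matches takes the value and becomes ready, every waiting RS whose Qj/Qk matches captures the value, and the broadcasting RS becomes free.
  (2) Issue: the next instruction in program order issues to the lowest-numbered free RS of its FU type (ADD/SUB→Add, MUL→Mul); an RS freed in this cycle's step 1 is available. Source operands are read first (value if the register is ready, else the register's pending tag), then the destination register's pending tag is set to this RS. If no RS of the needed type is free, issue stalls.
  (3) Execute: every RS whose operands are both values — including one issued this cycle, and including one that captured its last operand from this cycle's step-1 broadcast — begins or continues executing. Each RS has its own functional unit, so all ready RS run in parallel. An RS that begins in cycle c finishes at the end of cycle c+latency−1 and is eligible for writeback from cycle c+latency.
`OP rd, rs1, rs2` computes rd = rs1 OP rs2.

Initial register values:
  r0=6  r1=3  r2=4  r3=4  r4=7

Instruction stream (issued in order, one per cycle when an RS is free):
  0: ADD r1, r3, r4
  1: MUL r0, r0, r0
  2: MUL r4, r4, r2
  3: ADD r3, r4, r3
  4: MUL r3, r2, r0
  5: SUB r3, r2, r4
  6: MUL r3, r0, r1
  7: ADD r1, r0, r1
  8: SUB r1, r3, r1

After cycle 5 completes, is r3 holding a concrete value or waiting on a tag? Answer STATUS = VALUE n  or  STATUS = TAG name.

STATUS = TAG Add1

  c1: issue ADD r1<-Add1  regs: r0:6,r1:Add1,r2:4,r3:4,r4:7
  c2: issue MUL r0<-Mul1  regs: r0:Mul1,r1:Add1,r2:4,r3:4,r4:7
  c3: issue MUL r4<-Mul2  regs: r0:Mul1,r1:Add1,r2:4,r3:4,r4:Mul2
  c4: CDB Add1=11; issue ADD r3<-Add1  regs: r0:Mul1,r1:11,r2:4,r3:Add1,r4:Mul2
  c5: stall  regs: r0:Mul1,r1:11,r2:4,r3:Add1,r4:Mul2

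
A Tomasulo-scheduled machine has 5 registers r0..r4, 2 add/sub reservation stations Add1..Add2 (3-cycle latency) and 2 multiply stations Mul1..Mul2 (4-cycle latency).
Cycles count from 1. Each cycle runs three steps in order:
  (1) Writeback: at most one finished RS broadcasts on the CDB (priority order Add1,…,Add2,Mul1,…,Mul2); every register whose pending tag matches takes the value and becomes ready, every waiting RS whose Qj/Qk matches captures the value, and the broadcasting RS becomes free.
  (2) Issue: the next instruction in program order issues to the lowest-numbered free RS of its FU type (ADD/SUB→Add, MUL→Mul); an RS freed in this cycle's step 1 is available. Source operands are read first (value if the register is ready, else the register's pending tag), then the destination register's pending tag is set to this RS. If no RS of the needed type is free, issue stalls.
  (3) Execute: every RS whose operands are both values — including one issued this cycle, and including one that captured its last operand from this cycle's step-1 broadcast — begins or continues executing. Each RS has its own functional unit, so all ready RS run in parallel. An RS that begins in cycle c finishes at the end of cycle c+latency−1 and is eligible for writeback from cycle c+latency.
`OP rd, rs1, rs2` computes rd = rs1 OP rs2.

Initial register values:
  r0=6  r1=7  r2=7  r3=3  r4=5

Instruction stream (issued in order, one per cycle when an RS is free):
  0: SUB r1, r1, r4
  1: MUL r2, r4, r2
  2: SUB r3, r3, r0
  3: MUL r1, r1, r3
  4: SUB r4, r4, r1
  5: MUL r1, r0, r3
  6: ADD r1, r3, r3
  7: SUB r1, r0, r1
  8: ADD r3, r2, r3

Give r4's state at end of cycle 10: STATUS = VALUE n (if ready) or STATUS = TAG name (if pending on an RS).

STATUS = TAG Add1

  c1: issue SUB r1<-Add1  regs: r0:6,r1:Add1,r2:7,r3:3,r4:5
  c2: issue MUL r2<-Mul1  regs: r0:6,r1:Add1,r2:Mul1,r3:3,r4:5
  c3: issue SUB r3<-Add2  regs: r0:6,r1:Add1,r2:Mul1,r3:Add2,r4:5
  c4: CDB Add1=2; issue MUL r1<-Mul2  regs: r0:6,r1:Mul2,r2:Mul1,r3:Add2,r4:5
  c5: issue SUB r4<-Add1  regs: r0:6,r1:Mul2,r2:Mul1,r3:Add2,r4:Add1
  c6: CDB Add2=-3; stall  regs: r0:6,r1:Mul2,r2:Mul1,r3:-3,r4:Add1
  c7: CDB Mul1=35; issue MUL r1<-Mul1  regs: r0:6,r1:Mul1,r2:35,r3:-3,r4:Add1
  c8: issue ADD r1<-Add2  regs: r0:6,r1:Add2,r2:35,r3:-3,r4:Add1
  c9: stall  regs: r0:6,r1:Add2,r2:35,r3:-3,r4:Add1
  c10: CDB Mul2=-6; stall  regs: r0:6,r1:Add2,r2:35,r3:-3,r4:Add1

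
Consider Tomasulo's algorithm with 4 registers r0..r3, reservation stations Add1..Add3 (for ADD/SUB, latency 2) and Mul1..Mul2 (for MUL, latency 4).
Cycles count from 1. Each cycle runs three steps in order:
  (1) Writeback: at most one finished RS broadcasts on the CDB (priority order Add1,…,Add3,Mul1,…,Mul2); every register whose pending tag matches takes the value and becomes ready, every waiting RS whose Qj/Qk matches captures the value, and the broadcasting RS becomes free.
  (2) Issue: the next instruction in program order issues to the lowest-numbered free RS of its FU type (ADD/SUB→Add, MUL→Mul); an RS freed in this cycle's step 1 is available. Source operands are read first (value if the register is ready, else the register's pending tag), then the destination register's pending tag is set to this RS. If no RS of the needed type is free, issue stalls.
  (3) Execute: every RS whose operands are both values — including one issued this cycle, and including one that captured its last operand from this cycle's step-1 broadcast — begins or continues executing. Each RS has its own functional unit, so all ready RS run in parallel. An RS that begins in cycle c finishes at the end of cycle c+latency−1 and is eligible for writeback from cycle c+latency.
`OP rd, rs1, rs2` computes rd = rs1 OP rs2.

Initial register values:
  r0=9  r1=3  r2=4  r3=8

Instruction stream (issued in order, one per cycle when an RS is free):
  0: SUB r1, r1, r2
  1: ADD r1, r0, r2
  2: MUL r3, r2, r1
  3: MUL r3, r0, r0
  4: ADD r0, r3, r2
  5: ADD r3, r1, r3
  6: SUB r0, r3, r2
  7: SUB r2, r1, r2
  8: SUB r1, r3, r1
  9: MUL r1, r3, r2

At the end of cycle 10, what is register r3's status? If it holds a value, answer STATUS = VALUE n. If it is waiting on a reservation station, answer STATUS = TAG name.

STATUS = TAG Add2

cycle 1: issue SUB r1<-Add1 // r0:9,r1:Add1,r2:4,r3:8
cycle 2: issue ADD r1<-Add2 // r0:9,r1:Add2,r2:4,r3:8
cycle 3: CDB Add1=-1; issue MUL r3<-Mul1 // r0:9,r1:Add2,r2:4,r3:Mul1
cycle 4: CDB Add2=13; issue MUL r3<-Mul2 // r0:9,r1:13,r2:4,r3:Mul2
cycle 5: issue ADD r0<-Add1 // r0:Add1,r1:13,r2:4,r3:Mul2
cycle 6: issue ADD r3<-Add2 // r0:Add1,r1:13,r2:4,r3:Add2
cycle 7: issue SUB r0<-Add3 // r0:Add3,r1:13,r2:4,r3:Add2
cycle 8: CDB Mul1=52; stall // r0:Add3,r1:13,r2:4,r3:Add2
cycle 9: CDB Mul2=81; stall // r0:Add3,r1:13,r2:4,r3:Add2
cycle 10: stall // r0:Add3,r1:13,r2:4,r3:Add2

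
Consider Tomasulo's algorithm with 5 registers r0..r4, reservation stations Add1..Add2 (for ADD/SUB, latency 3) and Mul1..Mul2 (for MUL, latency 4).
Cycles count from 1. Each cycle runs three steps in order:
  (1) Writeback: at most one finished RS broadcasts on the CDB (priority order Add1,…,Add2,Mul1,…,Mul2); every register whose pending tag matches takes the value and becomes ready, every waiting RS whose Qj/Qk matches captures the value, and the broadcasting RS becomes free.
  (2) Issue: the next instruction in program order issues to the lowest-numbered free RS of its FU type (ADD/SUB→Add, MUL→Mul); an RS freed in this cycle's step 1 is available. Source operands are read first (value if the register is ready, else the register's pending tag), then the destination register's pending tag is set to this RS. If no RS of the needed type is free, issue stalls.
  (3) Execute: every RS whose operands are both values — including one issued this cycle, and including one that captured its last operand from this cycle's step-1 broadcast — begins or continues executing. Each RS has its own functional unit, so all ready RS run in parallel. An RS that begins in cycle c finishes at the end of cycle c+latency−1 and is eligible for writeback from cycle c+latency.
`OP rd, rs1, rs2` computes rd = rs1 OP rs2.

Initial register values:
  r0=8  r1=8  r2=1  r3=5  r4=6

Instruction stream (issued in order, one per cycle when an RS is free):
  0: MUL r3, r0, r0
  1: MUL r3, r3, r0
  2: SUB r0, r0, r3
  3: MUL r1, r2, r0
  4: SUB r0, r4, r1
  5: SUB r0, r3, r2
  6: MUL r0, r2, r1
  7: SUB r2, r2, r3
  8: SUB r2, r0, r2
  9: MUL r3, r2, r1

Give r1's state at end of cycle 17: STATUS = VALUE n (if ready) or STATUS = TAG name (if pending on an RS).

  c1: issue MUL r3<-Mul1  regs: r0:8,r1:8,r2:1,r3:Mul1,r4:6
  c2: issue MUL r3<-Mul2  regs: r0:8,r1:8,r2:1,r3:Mul2,r4:6
  c3: issue SUB r0<-Add1  regs: r0:Add1,r1:8,r2:1,r3:Mul2,r4:6
  c4: stall  regs: r0:Add1,r1:8,r2:1,r3:Mul2,r4:6
  c5: CDB Mul1=64; issue MUL r1<-Mul1  regs: r0:Add1,r1:Mul1,r2:1,r3:Mul2,r4:6
  c6: issue SUB r0<-Add2  regs: r0:Add2,r1:Mul1,r2:1,r3:Mul2,r4:6
  c7: stall  regs: r0:Add2,r1:Mul1,r2:1,r3:Mul2,r4:6
  c8: stall  regs: r0:Add2,r1:Mul1,r2:1,r3:Mul2,r4:6
  c9: CDB Mul2=512; stall  regs: r0:Add2,r1:Mul1,r2:1,r3:512,r4:6
  c10: stall  regs: r0:Add2,r1:Mul1,r2:1,r3:512,r4:6
  c11: stall  regs: r0:Add2,r1:Mul1,r2:1,r3:512,r4:6
  c12: CDB Add1=-504; issue SUB r0<-Add1  regs: r0:Add1,r1:Mul1,r2:1,r3:512,r4:6
  c13: issue MUL r0<-Mul2  regs: r0:Mul2,r1:Mul1,r2:1,r3:512,r4:6
  c14: stall  regs: r0:Mul2,r1:Mul1,r2:1,r3:512,r4:6
  c15: CDB Add1=511; issue SUB r2<-Add1  regs: r0:Mul2,r1:Mul1,r2:Add1,r3:512,r4:6
  c16: CDB Mul1=-504; stall  regs: r0:Mul2,r1:-504,r2:Add1,r3:512,r4:6
  c17: stall  regs: r0:Mul2,r1:-504,r2:Add1,r3:512,r4:6

STATUS = VALUE -504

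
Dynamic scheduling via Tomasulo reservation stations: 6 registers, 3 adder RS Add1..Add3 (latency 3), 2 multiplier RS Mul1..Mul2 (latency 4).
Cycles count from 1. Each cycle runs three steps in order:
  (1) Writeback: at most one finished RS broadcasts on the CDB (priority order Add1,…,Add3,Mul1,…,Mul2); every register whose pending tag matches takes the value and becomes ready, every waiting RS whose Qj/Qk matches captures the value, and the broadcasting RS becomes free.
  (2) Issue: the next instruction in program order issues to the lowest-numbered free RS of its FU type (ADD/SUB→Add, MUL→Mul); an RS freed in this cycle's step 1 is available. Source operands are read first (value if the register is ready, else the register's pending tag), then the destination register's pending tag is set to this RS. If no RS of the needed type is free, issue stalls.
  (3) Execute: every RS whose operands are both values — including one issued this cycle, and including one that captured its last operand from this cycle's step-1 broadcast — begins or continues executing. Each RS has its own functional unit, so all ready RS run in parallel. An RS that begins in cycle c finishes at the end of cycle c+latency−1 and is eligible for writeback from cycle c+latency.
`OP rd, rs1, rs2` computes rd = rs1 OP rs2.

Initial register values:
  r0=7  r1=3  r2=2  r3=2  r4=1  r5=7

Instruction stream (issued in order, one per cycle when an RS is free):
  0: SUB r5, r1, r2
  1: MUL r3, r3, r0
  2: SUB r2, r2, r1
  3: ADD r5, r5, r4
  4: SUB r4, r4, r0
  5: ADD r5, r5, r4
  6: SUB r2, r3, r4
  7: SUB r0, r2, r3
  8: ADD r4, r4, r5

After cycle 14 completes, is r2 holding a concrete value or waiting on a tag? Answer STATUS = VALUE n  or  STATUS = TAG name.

c1: issue SUB r5<-Add1 | r0:7,r1:3,r2:2,r3:2,r4:1,r5:Add1
c2: issue MUL r3<-Mul1 | r0:7,r1:3,r2:2,r3:Mul1,r4:1,r5:Add1
c3: issue SUB r2<-Add2 | r0:7,r1:3,r2:Add2,r3:Mul1,r4:1,r5:Add1
c4: CDB Add1=1; issue ADD r5<-Add1 | r0:7,r1:3,r2:Add2,r3:Mul1,r4:1,r5:Add1
c5: issue SUB r4<-Add3 | r0:7,r1:3,r2:Add2,r3:Mul1,r4:Add3,r5:Add1
c6: CDB Add2=-1; issue ADD r5<-Add2 | r0:7,r1:3,r2:-1,r3:Mul1,r4:Add3,r5:Add2
c7: CDB Add1=2; issue SUB r2<-Add1 | r0:7,r1:3,r2:Add1,r3:Mul1,r4:Add3,r5:Add2
c8: CDB Add3=-6; issue SUB r0<-Add3 | r0:Add3,r1:3,r2:Add1,r3:Mul1,r4:-6,r5:Add2
c9: CDB Mul1=14; stall | r0:Add3,r1:3,r2:Add1,r3:14,r4:-6,r5:Add2
c10: stall | r0:Add3,r1:3,r2:Add1,r3:14,r4:-6,r5:Add2
c11: CDB Add2=-4; issue ADD r4<-Add2 | r0:Add3,r1:3,r2:Add1,r3:14,r4:Add2,r5:-4
c12: CDB Add1=20 | r0:Add3,r1:3,r2:20,r3:14,r4:Add2,r5:-4
c13: - | r0:Add3,r1:3,r2:20,r3:14,r4:Add2,r5:-4
c14: CDB Add2=-10 | r0:Add3,r1:3,r2:20,r3:14,r4:-10,r5:-4

STATUS = VALUE 20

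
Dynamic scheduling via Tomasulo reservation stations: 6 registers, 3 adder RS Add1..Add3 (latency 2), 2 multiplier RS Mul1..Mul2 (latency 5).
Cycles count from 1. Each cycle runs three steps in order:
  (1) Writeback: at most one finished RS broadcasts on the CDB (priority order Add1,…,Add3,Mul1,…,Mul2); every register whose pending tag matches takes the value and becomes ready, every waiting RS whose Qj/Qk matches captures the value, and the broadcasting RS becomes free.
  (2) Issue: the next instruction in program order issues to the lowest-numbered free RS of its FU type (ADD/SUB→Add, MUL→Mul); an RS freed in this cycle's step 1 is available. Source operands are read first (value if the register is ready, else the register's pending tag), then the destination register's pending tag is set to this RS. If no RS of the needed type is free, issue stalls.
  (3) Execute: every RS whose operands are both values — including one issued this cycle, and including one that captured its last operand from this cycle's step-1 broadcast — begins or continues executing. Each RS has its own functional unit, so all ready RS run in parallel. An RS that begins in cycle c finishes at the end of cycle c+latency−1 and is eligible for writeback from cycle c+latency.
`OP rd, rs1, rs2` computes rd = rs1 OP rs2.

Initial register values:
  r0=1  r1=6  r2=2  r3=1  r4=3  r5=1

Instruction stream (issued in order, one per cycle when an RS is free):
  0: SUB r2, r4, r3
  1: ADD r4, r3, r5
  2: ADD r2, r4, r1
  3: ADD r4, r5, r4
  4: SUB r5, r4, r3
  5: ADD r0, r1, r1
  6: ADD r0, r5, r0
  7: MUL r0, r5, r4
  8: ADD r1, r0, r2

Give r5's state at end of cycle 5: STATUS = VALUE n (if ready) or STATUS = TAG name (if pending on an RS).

STATUS = TAG Add3

c1: issue SUB r2<-Add1 | r0:1,r1:6,r2:Add1,r3:1,r4:3,r5:1
c2: issue ADD r4<-Add2 | r0:1,r1:6,r2:Add1,r3:1,r4:Add2,r5:1
c3: CDB Add1=2; issue ADD r2<-Add1 | r0:1,r1:6,r2:Add1,r3:1,r4:Add2,r5:1
c4: CDB Add2=2; issue ADD r4<-Add2 | r0:1,r1:6,r2:Add1,r3:1,r4:Add2,r5:1
c5: issue SUB r5<-Add3 | r0:1,r1:6,r2:Add1,r3:1,r4:Add2,r5:Add3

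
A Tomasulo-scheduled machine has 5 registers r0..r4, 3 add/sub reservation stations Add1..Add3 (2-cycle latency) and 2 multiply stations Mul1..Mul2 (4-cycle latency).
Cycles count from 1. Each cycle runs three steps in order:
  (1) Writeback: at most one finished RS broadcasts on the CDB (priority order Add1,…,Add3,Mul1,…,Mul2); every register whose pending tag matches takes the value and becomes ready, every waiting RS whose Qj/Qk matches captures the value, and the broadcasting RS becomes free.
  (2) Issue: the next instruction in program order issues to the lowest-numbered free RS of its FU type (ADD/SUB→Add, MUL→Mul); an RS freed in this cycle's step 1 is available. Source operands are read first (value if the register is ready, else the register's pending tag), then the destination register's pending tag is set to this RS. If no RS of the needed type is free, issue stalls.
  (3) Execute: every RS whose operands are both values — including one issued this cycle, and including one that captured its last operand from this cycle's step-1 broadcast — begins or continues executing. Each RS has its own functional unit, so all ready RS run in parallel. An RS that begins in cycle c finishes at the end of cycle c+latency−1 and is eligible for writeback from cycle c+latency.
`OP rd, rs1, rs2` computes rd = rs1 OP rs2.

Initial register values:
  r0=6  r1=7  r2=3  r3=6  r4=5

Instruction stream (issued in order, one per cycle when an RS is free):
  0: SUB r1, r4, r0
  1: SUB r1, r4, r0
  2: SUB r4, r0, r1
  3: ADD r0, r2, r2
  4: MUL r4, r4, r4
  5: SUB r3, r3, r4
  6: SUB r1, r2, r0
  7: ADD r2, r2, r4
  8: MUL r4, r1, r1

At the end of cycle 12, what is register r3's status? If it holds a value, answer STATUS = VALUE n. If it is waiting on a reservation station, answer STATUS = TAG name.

STATUS = VALUE -43

c1: issue SUB r1<-Add1 | r0:6,r1:Add1,r2:3,r3:6,r4:5
c2: issue SUB r1<-Add2 | r0:6,r1:Add2,r2:3,r3:6,r4:5
c3: CDB Add1=-1; issue SUB r4<-Add1 | r0:6,r1:Add2,r2:3,r3:6,r4:Add1
c4: CDB Add2=-1; issue ADD r0<-Add2 | r0:Add2,r1:-1,r2:3,r3:6,r4:Add1
c5: issue MUL r4<-Mul1 | r0:Add2,r1:-1,r2:3,r3:6,r4:Mul1
c6: CDB Add1=7; issue SUB r3<-Add1 | r0:Add2,r1:-1,r2:3,r3:Add1,r4:Mul1
c7: CDB Add2=6; issue SUB r1<-Add2 | r0:6,r1:Add2,r2:3,r3:Add1,r4:Mul1
c8: issue ADD r2<-Add3 | r0:6,r1:Add2,r2:Add3,r3:Add1,r4:Mul1
c9: CDB Add2=-3; issue MUL r4<-Mul2 | r0:6,r1:-3,r2:Add3,r3:Add1,r4:Mul2
c10: CDB Mul1=49 | r0:6,r1:-3,r2:Add3,r3:Add1,r4:Mul2
c11: - | r0:6,r1:-3,r2:Add3,r3:Add1,r4:Mul2
c12: CDB Add1=-43 | r0:6,r1:-3,r2:Add3,r3:-43,r4:Mul2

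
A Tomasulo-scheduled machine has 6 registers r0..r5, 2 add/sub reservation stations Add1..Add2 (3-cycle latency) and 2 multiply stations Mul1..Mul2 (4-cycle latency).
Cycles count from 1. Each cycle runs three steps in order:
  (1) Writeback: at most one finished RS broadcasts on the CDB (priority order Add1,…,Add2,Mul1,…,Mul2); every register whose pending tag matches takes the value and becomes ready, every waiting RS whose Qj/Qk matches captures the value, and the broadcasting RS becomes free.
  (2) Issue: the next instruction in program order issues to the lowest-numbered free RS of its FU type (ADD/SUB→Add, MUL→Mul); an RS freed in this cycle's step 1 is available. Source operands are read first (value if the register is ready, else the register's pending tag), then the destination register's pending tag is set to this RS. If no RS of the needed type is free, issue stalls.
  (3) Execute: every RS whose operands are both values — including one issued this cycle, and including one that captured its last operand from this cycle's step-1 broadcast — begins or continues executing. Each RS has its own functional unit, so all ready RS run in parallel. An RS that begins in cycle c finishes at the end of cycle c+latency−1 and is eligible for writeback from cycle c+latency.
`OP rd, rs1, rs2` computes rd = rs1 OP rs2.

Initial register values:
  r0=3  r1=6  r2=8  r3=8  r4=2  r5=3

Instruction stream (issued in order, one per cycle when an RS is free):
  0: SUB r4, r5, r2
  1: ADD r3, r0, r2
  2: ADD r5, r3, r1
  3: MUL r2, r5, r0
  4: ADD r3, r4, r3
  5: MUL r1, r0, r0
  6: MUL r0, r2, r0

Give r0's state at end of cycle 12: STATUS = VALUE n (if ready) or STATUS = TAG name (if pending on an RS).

cycle 1: issue SUB r4<-Add1 // r0:3,r1:6,r2:8,r3:8,r4:Add1,r5:3
cycle 2: issue ADD r3<-Add2 // r0:3,r1:6,r2:8,r3:Add2,r4:Add1,r5:3
cycle 3: stall // r0:3,r1:6,r2:8,r3:Add2,r4:Add1,r5:3
cycle 4: CDB Add1=-5; issue ADD r5<-Add1 // r0:3,r1:6,r2:8,r3:Add2,r4:-5,r5:Add1
cycle 5: CDB Add2=11; issue MUL r2<-Mul1 // r0:3,r1:6,r2:Mul1,r3:11,r4:-5,r5:Add1
cycle 6: issue ADD r3<-Add2 // r0:3,r1:6,r2:Mul1,r3:Add2,r4:-5,r5:Add1
cycle 7: issue MUL r1<-Mul2 // r0:3,r1:Mul2,r2:Mul1,r3:Add2,r4:-5,r5:Add1
cycle 8: CDB Add1=17; stall // r0:3,r1:Mul2,r2:Mul1,r3:Add2,r4:-5,r5:17
cycle 9: CDB Add2=6; stall // r0:3,r1:Mul2,r2:Mul1,r3:6,r4:-5,r5:17
cycle 10: stall // r0:3,r1:Mul2,r2:Mul1,r3:6,r4:-5,r5:17
cycle 11: CDB Mul2=9; issue MUL r0<-Mul2 // r0:Mul2,r1:9,r2:Mul1,r3:6,r4:-5,r5:17
cycle 12: CDB Mul1=51 // r0:Mul2,r1:9,r2:51,r3:6,r4:-5,r5:17

STATUS = TAG Mul2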